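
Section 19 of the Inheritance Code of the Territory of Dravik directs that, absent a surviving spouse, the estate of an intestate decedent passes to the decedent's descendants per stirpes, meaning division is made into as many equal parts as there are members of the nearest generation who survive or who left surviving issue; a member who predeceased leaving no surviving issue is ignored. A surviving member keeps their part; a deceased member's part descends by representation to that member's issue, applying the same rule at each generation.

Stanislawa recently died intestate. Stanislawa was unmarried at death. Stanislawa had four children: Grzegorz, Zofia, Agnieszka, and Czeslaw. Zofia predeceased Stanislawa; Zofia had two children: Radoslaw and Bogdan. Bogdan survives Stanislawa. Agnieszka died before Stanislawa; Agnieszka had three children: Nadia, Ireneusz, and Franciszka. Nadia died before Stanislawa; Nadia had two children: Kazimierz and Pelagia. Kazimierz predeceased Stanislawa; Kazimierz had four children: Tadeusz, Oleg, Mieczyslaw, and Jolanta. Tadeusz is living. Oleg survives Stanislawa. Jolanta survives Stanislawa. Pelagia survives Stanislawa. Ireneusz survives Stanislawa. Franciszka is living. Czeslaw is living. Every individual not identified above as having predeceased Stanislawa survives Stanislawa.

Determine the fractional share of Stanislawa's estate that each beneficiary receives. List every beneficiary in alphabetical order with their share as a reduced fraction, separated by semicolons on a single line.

Bogdan 1/8; Czeslaw 1/4; Franciszka 1/12; Grzegorz 1/4; Ireneusz 1/12; Jolanta 1/96; Mieczyslaw 1/96; Oleg 1/96; Pelagia 1/24; Radoslaw 1/8; Tadeusz 1/96

There is no surviving spouse, so the entire estate passes to Stanislawa's descendants per stirpes.
The estate is divided into 4 equal shares of 1/4 among Grzegorz, Zofia, Agnieszka, Czeslaw.
Grzegorz is living and takes 1/4.
Zofia predeceased; the 1/4 allotted to Zofia's branch passes to Zofia's issue by representation.
The 1/4 is divided into 2 equal shares of 1/8 among Radoslaw, Bogdan.
Radoslaw is living and takes 1/8.
Bogdan is living and takes 1/8.
Agnieszka predeceased; the 1/4 allotted to Agnieszka's branch passes to Agnieszka's issue by representation.
The 1/4 is divided into 3 equal shares of 1/12 among Nadia, Ireneusz, Franciszka.
Nadia predeceased; the 1/12 allotted to Nadia's branch passes to Nadia's issue by representation.
The 1/12 is divided into 2 equal shares of 1/24 among Kazimierz, Pelagia.
Kazimierz predeceased; the 1/24 allotted to Kazimierz's branch passes to Kazimierz's issue by representation.
The 1/24 is divided into 4 equal shares of 1/96 among Tadeusz, Oleg, Mieczyslaw, Jolanta.
Tadeusz is living and takes 1/96.
Oleg is living and takes 1/96.
Mieczyslaw is living and takes 1/96.
Jolanta is living and takes 1/96.
Pelagia is living and takes 1/24.
Ireneusz is living and takes 1/12.
Franciszka is living and takes 1/12.
Czeslaw is living and takes 1/4.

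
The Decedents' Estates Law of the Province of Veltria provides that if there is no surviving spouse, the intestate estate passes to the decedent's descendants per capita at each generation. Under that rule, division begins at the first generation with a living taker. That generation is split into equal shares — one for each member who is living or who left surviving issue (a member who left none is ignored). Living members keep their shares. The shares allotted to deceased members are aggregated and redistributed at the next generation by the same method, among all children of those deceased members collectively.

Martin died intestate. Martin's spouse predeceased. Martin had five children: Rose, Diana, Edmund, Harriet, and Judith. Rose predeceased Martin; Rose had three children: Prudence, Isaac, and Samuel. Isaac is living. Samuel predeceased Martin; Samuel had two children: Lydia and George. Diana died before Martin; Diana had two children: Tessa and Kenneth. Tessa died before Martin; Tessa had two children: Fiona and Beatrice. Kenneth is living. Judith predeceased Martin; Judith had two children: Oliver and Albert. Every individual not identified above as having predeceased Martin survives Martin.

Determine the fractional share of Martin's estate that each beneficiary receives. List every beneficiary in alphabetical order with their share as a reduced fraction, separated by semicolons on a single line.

There is no surviving spouse, so the entire estate passes to Martin's descendants per capita at each generation.
At generation 1 (Rose, Diana, Edmund, Harriet, Judith) there are 5 shares of (1)/5 = 1/5 each.
Living: Edmund and Harriet — each takes 1/5.
Deceased: Rose, Diana, and Judith. Their combined 3/5 is pooled and carried to generation 2.
At generation 2 (Prudence, Isaac, Samuel, Tessa, Kenneth, Oliver, Albert) there are 7 shares of (3/5)/7 = 3/35 each.
Living: Prudence, Isaac, Kenneth, Oliver, and Albert — each takes 3/35.
Deceased: Samuel and Tessa. Their combined 6/35 is pooled and carried to generation 3.
At generation 3 (Lydia, George, Fiona, Beatrice) there are 4 shares of (6/35)/4 = 3/70 each.
Living: Lydia, George, Fiona, and Beatrice — each takes 3/70.

Albert 3/35; Beatrice 3/70; Edmund 1/5; Fiona 3/70; George 3/70; Harriet 1/5; Isaac 3/35; Kenneth 3/35; Lydia 3/70; Oliver 3/35; Prudence 3/35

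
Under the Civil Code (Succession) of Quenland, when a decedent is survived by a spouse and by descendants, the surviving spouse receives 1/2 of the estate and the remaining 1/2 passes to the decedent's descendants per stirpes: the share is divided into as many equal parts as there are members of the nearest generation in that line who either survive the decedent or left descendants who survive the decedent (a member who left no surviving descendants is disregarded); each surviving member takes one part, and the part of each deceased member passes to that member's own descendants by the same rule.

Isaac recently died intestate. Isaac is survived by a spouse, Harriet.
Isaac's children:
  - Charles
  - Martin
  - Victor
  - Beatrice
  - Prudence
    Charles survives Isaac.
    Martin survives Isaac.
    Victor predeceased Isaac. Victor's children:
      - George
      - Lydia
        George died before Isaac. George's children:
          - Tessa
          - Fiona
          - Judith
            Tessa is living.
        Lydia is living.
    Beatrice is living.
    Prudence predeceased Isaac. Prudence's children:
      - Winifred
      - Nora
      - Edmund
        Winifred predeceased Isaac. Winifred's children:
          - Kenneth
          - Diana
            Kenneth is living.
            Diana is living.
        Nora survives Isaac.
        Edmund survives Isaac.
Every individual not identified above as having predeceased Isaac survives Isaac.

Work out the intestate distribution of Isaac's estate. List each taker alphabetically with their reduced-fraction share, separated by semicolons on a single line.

Harriet, as surviving spouse, takes 1/2.
The remaining 1/2 passes to Isaac's descendants per stirpes.
The 1/2 is divided into 5 equal shares of 1/10 among Charles, Martin, Victor, Beatrice, Prudence.
Charles is living and takes 1/10.
Martin is living and takes 1/10.
Victor predeceased; the 1/10 allotted to Victor's branch passes to Victor's issue by representation.
The 1/10 is divided into 2 equal shares of 1/20 among George, Lydia.
George predeceased; the 1/20 allotted to George's branch passes to George's issue by representation.
The 1/20 is divided into 3 equal shares of 1/60 among Tessa, Fiona, Judith.
Tessa is living and takes 1/60.
Fiona is living and takes 1/60.
Judith is living and takes 1/60.
Lydia is living and takes 1/20.
Beatrice is living and takes 1/10.
Prudence predeceased; the 1/10 allotted to Prudence's branch passes to Prudence's issue by representation.
The 1/10 is divided into 3 equal shares of 1/30 among Winifred, Nora, Edmund.
Winifred predeceased; the 1/30 allotted to Winifred's branch passes to Winifred's issue by representation.
The 1/30 is divided into 2 equal shares of 1/60 among Kenneth, Diana.
Kenneth is living and takes 1/60.
Diana is living and takes 1/60.
Nora is living and takes 1/30.
Edmund is living and takes 1/30.

Beatrice 1/10; Charles 1/10; Diana 1/60; Edmund 1/30; Fiona 1/60; Harriet 1/2; Judith 1/60; Kenneth 1/60; Lydia 1/20; Martin 1/10; Nora 1/30; Tessa 1/60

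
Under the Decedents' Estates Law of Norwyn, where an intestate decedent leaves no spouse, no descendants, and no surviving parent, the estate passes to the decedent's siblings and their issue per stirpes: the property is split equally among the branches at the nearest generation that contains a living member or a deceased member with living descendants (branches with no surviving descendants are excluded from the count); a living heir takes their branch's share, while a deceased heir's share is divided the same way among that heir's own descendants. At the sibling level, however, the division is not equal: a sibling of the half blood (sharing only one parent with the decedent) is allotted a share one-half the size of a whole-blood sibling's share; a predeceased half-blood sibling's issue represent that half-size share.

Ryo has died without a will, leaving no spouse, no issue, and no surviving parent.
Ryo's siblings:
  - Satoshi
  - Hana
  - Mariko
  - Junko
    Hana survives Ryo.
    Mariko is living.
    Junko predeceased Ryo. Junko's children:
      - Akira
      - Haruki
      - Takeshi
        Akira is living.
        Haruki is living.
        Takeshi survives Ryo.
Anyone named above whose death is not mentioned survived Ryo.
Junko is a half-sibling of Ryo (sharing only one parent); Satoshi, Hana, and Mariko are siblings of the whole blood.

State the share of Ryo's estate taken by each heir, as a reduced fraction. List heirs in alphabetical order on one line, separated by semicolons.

No spouse, descendants, or parent survives, so the estate passes to Ryo's siblings per stirpes.
Half-blood siblings count for one-half the weight of whole-blood siblings at the initial division.
Dividing 1 in proportion to weights (total weight 7/2): Satoshi (weight 1) → 2/7; Hana (weight 1) → 2/7; Mariko (weight 1) → 2/7; Junko (weight 1/2) → 1/7.
Satoshi is living and takes 2/7.
Hana is living and takes 2/7.
Mariko is living and takes 2/7.
Junko predeceased; the 1/7 allotted to Junko's branch passes to Junko's issue by representation.
The 1/7 is divided into 3 equal shares of 1/21 among Akira, Haruki, Takeshi.
Akira is living and takes 1/21.
Haruki is living and takes 1/21.
Takeshi is living and takes 1/21.

Akira 1/21; Hana 2/7; Haruki 1/21; Mariko 2/7; Satoshi 2/7; Takeshi 1/21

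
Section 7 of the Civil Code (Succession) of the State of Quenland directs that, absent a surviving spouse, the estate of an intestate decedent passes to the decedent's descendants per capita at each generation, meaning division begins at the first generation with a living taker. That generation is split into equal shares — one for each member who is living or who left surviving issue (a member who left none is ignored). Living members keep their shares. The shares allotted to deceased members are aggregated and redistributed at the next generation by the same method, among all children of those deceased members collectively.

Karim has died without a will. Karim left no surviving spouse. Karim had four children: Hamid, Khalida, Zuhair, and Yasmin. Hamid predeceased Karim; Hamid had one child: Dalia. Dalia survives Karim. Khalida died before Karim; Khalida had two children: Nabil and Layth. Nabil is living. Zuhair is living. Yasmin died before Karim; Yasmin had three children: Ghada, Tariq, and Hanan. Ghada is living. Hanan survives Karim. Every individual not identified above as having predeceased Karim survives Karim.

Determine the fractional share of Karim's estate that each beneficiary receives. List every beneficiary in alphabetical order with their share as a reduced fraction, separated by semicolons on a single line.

There is no surviving spouse, so the entire estate passes to Karim's descendants per capita at each generation.
At generation 1 (Hamid, Khalida, Zuhair, Yasmin) there are 4 shares of (1)/4 = 1/4 each.
Living: Zuhair — each takes 1/4.
Deceased: Hamid, Khalida, and Yasmin. Their combined 3/4 is pooled and carried to generation 2.
At generation 2 (Dalia, Nabil, Layth, Ghada, Tariq, Hanan) there are 6 shares of (3/4)/6 = 1/8 each.
Living: Dalia, Nabil, Layth, Ghada, Tariq, and Hanan — each takes 1/8.

Dalia 1/8; Ghada 1/8; Hanan 1/8; Layth 1/8; Nabil 1/8; Tariq 1/8; Zuhair 1/4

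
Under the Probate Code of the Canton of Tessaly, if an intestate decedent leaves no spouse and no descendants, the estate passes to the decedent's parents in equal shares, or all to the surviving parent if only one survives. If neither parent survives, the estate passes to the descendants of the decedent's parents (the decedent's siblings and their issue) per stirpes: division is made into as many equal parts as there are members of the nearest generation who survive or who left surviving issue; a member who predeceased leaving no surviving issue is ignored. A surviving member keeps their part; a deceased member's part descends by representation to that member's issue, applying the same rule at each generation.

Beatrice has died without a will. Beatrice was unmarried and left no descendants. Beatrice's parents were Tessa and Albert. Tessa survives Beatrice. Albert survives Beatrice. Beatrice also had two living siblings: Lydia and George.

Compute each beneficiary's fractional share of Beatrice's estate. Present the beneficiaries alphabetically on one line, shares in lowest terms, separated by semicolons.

Both parents survive, so Tessa and Albert each take 1/2. The siblings take nothing because a surviving parent has priority.

Albert 1/2; Tessa 1/2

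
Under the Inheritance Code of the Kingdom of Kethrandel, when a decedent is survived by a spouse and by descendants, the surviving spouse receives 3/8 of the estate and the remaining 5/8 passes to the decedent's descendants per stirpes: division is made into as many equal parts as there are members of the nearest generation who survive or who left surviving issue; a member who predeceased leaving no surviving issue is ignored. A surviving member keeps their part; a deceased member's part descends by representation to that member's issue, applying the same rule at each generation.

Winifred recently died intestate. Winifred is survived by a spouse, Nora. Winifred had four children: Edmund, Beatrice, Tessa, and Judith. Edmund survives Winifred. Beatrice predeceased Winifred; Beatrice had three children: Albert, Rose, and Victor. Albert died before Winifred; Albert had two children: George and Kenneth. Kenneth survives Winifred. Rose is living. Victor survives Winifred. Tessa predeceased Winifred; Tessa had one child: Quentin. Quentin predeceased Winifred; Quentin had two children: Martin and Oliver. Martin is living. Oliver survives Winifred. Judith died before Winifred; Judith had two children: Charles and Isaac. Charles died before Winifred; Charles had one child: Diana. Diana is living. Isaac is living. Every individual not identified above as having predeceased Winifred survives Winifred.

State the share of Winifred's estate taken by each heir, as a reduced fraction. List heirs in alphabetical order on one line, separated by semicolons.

Nora, as surviving spouse, takes 3/8.
The remaining 5/8 passes to Winifred's descendants per stirpes.
The 5/8 is divided into 4 equal shares of 5/32 among Edmund, Beatrice, Tessa, Judith.
Edmund is living and takes 5/32.
Beatrice predeceased; the 5/32 allotted to Beatrice's branch passes to Beatrice's issue by representation.
The 5/32 is divided into 3 equal shares of 5/96 among Albert, Rose, Victor.
Albert predeceased; the 5/96 allotted to Albert's branch passes to Albert's issue by representation.
The 5/96 is divided into 2 equal shares of 5/192 among George, Kenneth.
George is living and takes 5/192.
Kenneth is living and takes 5/192.
Rose is living and takes 5/96.
Victor is living and takes 5/96.
Tessa predeceased; the 5/32 allotted to Tessa's branch passes to Tessa's issue by representation.
Quentin's line is the sole branch at this level, so the full 5/32 passes to Quentin's issue by representation.
The 5/32 is divided into 2 equal shares of 5/64 among Martin, Oliver.
Martin is living and takes 5/64.
Oliver is living and takes 5/64.
Judith predeceased; the 5/32 allotted to Judith's branch passes to Judith's issue by representation.
The 5/32 is divided into 2 equal shares of 5/64 among Charles, Isaac.
Charles predeceased; the 5/64 allotted to Charles's branch passes to Charles's issue by representation.
Diana is the sole taker at this level and receives the full 5/64.
Isaac is living and takes 5/64.

Diana 5/64; Edmund 5/32; George 5/192; Isaac 5/64; Kenneth 5/192; Martin 5/64; Nora 3/8; Oliver 5/64; Rose 5/96; Victor 5/96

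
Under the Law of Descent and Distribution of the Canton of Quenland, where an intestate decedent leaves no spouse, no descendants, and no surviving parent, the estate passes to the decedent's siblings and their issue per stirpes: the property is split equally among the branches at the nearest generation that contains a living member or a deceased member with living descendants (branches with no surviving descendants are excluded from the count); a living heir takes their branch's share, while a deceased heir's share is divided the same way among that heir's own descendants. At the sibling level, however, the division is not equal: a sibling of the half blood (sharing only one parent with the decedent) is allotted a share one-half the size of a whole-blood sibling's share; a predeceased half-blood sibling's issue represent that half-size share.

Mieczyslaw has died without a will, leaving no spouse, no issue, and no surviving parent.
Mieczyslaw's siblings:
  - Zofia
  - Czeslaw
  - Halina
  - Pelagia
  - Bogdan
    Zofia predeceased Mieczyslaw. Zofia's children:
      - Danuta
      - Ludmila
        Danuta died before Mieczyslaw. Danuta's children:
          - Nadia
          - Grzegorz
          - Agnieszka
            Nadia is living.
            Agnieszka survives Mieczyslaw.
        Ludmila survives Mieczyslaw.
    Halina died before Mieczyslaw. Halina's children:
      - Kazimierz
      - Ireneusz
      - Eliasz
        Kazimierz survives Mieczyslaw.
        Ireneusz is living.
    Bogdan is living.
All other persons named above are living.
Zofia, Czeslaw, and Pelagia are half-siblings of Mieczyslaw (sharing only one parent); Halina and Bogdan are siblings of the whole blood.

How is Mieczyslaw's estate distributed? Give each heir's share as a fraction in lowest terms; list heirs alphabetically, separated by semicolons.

No spouse, descendants, or parent survives, so the estate passes to Mieczyslaw's siblings per stirpes.
Half-blood siblings count for one-half the weight of whole-blood siblings at the initial division.
Dividing 1 in proportion to weights (total weight 7/2): Zofia (weight 1/2) → 1/7; Czeslaw (weight 1/2) → 1/7; Halina (weight 1) → 2/7; Pelagia (weight 1/2) → 1/7; Bogdan (weight 1) → 2/7.
Zofia predeceased; the 1/7 allotted to Zofia's branch passes to Zofia's issue by representation.
The 1/7 is divided into 2 equal shares of 1/14 among Danuta, Ludmila.
Danuta predeceased; the 1/14 allotted to Danuta's branch passes to Danuta's issue by representation.
The 1/14 is divided into 3 equal shares of 1/42 among Nadia, Grzegorz, Agnieszka.
Nadia is living and takes 1/42.
Grzegorz is living and takes 1/42.
Agnieszka is living and takes 1/42.
Ludmila is living and takes 1/14.
Czeslaw is living and takes 1/7.
Halina predeceased; the 2/7 allotted to Halina's branch passes to Halina's issue by representation.
The 2/7 is divided into 3 equal shares of 2/21 among Kazimierz, Ireneusz, Eliasz.
Kazimierz is living and takes 2/21.
Ireneusz is living and takes 2/21.
Eliasz is living and takes 2/21.
Pelagia is living and takes 1/7.
Bogdan is living and takes 2/7.

Agnieszka 1/42; Bogdan 2/7; Czeslaw 1/7; Eliasz 2/21; Grzegorz 1/42; Ireneusz 2/21; Kazimierz 2/21; Ludmila 1/14; Nadia 1/42; Pelagia 1/7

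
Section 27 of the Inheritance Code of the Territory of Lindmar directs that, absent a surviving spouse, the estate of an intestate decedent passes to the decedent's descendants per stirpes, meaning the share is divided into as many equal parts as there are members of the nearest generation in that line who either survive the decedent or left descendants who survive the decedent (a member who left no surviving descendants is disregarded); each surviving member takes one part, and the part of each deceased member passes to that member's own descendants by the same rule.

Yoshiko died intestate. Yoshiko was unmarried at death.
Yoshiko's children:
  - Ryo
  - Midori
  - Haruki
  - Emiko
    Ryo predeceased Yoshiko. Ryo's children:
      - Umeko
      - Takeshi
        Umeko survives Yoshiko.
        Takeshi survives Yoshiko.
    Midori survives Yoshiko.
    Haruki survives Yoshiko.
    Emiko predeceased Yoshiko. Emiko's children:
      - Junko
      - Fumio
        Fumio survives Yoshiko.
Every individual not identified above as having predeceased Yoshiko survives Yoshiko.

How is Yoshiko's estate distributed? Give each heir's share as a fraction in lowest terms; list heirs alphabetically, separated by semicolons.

There is no surviving spouse, so the entire estate passes to Yoshiko's descendants per stirpes.
The estate is divided into 4 equal shares of 1/4 among Ryo, Midori, Haruki, Emiko.
Ryo predeceased; the 1/4 allotted to Ryo's branch passes to Ryo's issue by representation.
The 1/4 is divided into 2 equal shares of 1/8 among Umeko, Takeshi.
Umeko is living and takes 1/8.
Takeshi is living and takes 1/8.
Midori is living and takes 1/4.
Haruki is living and takes 1/4.
Emiko predeceased; the 1/4 allotted to Emiko's branch passes to Emiko's issue by representation.
The 1/4 is divided into 2 equal shares of 1/8 among Junko, Fumio.
Junko is living and takes 1/8.
Fumio is living and takes 1/8.

Fumio 1/8; Haruki 1/4; Junko 1/8; Midori 1/4; Takeshi 1/8; Umeko 1/8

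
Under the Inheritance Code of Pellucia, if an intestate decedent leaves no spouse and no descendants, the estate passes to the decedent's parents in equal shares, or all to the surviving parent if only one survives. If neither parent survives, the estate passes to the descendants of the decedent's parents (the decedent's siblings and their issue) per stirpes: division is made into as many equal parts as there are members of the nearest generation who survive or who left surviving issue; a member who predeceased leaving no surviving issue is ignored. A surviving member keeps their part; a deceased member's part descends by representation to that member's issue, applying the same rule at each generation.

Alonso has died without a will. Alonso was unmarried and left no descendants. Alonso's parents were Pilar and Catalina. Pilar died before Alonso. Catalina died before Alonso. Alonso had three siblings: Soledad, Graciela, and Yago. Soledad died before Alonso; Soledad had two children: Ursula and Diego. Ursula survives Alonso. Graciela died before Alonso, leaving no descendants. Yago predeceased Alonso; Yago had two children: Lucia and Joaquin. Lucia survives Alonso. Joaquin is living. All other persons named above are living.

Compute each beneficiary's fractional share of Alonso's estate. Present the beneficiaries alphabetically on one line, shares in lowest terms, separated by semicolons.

Neither parent survives and there are no descendants, so the estate passes to Alonso's siblings and their issue per stirpes.
Graciela left no surviving issue, so that branch lapses and is disregarded.
The estate is divided into 2 equal shares of 1/2 among Soledad, Yago.
Soledad predeceased; the 1/2 allotted to Soledad's branch passes to Soledad's issue by representation.
The 1/2 is divided into 2 equal shares of 1/4 among Ursula, Diego.
Ursula is living and takes 1/4.
Diego is living and takes 1/4.
Yago predeceased; the 1/2 allotted to Yago's branch passes to Yago's issue by representation.
The 1/2 is divided into 2 equal shares of 1/4 among Lucia, Joaquin.
Lucia is living and takes 1/4.
Joaquin is living and takes 1/4.

Diego 1/4; Joaquin 1/4; Lucia 1/4; Ursula 1/4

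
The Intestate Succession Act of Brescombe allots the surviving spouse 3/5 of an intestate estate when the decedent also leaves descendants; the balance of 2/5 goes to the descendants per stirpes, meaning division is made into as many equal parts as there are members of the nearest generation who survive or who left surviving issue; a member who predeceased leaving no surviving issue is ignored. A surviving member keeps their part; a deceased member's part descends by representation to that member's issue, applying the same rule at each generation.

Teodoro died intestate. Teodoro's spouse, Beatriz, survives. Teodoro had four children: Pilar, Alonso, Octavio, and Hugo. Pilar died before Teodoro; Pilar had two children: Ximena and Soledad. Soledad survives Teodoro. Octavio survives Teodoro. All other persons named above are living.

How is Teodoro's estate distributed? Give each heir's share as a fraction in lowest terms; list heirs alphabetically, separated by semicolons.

Alonso 1/10; Beatriz 3/5; Hugo 1/10; Octavio 1/10; Soledad 1/20; Ximena 1/20

Beatriz, as surviving spouse, takes 3/5.
The remaining 2/5 passes to Teodoro's descendants per stirpes.
The 2/5 is divided into 4 equal shares of 1/10 among Pilar, Alonso, Octavio, Hugo.
Pilar predeceased; the 1/10 allotted to Pilar's branch passes to Pilar's issue by representation.
The 1/10 is divided into 2 equal shares of 1/20 among Ximena, Soledad.
Ximena is living and takes 1/20.
Soledad is living and takes 1/20.
Alonso is living and takes 1/10.
Octavio is living and takes 1/10.
Hugo is living and takes 1/10.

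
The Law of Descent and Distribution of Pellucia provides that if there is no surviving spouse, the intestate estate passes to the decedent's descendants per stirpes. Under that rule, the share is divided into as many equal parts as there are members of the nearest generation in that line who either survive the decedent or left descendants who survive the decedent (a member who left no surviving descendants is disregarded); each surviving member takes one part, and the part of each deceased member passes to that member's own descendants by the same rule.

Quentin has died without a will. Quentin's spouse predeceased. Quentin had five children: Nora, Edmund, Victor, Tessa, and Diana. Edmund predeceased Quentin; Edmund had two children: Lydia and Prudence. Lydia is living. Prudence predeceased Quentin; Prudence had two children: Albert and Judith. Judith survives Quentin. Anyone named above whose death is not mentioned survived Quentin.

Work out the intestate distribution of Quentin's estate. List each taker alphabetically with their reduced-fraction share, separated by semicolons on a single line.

Albert 1/20; Diana 1/5; Judith 1/20; Lydia 1/10; Nora 1/5; Tessa 1/5; Victor 1/5

There is no surviving spouse, so the entire estate passes to Quentin's descendants per stirpes.
The estate is divided into 5 equal shares of 1/5 among Nora, Edmund, Victor, Tessa, Diana.
Nora is living and takes 1/5.
Edmund predeceased; the 1/5 allotted to Edmund's branch passes to Edmund's issue by representation.
The 1/5 is divided into 2 equal shares of 1/10 among Lydia, Prudence.
Lydia is living and takes 1/10.
Prudence predeceased; the 1/10 allotted to Prudence's branch passes to Prudence's issue by representation.
The 1/10 is divided into 2 equal shares of 1/20 among Albert, Judith.
Albert is living and takes 1/20.
Judith is living and takes 1/20.
Victor is living and takes 1/5.
Tessa is living and takes 1/5.
Diana is living and takes 1/5.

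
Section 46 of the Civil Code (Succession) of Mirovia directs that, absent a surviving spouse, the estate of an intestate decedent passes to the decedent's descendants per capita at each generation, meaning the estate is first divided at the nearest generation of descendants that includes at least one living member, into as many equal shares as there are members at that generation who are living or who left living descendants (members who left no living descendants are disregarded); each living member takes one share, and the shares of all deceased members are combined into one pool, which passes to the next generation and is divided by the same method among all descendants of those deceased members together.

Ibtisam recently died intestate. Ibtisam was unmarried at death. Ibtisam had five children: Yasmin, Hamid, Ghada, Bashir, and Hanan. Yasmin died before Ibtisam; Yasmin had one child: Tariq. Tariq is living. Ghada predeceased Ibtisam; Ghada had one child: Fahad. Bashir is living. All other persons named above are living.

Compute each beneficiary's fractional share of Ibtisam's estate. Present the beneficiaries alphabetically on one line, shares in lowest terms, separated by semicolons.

There is no surviving spouse, so the entire estate passes to Ibtisam's descendants per capita at each generation.
At generation 1 (Yasmin, Hamid, Ghada, Bashir, Hanan) there are 5 shares of (1)/5 = 1/5 each.
Living: Hamid, Bashir, and Hanan — each takes 1/5.
Deceased: Yasmin and Ghada. Their combined 2/5 is pooled and carried to generation 2.
At generation 2 (Tariq, Fahad) there are 2 shares of (2/5)/2 = 1/5 each.
Living: Tariq and Fahad — each takes 1/5.

Bashir 1/5; Fahad 1/5; Hamid 1/5; Hanan 1/5; Tariq 1/5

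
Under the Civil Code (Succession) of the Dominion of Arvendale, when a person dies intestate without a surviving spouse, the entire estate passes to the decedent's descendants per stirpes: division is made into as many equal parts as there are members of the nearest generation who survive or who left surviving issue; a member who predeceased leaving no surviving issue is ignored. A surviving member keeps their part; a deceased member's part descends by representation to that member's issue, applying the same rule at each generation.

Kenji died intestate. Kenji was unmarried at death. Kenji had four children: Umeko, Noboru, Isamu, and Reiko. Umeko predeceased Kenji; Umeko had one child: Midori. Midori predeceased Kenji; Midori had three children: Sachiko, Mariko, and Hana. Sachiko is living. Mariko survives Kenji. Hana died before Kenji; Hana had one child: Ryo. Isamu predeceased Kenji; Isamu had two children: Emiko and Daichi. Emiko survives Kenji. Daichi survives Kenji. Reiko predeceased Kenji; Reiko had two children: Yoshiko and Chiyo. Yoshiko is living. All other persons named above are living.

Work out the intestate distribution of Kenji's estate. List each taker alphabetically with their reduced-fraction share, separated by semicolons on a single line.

Chiyo 1/8; Daichi 1/8; Emiko 1/8; Mariko 1/12; Noboru 1/4; Ryo 1/12; Sachiko 1/12; Yoshiko 1/8

There is no surviving spouse, so the entire estate passes to Kenji's descendants per stirpes.
The estate is divided into 4 equal shares of 1/4 among Umeko, Noboru, Isamu, Reiko.
Umeko predeceased; the 1/4 allotted to Umeko's branch passes to Umeko's issue by representation.
Midori's line is the sole branch at this level, so the full 1/4 passes to Midori's issue by representation.
The 1/4 is divided into 3 equal shares of 1/12 among Sachiko, Mariko, Hana.
Sachiko is living and takes 1/12.
Mariko is living and takes 1/12.
Hana predeceased; the 1/12 allotted to Hana's branch passes to Hana's issue by representation.
Ryo is the sole taker at this level and receives the full 1/12.
Noboru is living and takes 1/4.
Isamu predeceased; the 1/4 allotted to Isamu's branch passes to Isamu's issue by representation.
The 1/4 is divided into 2 equal shares of 1/8 among Emiko, Daichi.
Emiko is living and takes 1/8.
Daichi is living and takes 1/8.
Reiko predeceased; the 1/4 allotted to Reiko's branch passes to Reiko's issue by representation.
The 1/4 is divided into 2 equal shares of 1/8 among Yoshiko, Chiyo.
Yoshiko is living and takes 1/8.
Chiyo is living and takes 1/8.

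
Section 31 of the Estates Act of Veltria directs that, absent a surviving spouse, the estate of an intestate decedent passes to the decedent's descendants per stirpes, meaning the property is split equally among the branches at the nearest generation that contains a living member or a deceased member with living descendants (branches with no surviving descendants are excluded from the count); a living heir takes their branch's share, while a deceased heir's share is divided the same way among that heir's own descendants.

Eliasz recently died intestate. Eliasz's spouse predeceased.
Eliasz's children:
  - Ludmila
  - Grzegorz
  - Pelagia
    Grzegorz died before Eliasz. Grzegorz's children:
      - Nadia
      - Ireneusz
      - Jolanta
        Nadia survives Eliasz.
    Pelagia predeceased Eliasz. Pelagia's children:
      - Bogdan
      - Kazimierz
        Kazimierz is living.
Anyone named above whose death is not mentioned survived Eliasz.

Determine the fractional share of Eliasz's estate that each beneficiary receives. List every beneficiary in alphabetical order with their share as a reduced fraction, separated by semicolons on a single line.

Bogdan 1/6; Ireneusz 1/9; Jolanta 1/9; Kazimierz 1/6; Ludmila 1/3; Nadia 1/9

There is no surviving spouse, so the entire estate passes to Eliasz's descendants per stirpes.
The estate is divided into 3 equal shares of 1/3 among Ludmila, Grzegorz, Pelagia.
Ludmila is living and takes 1/3.
Grzegorz predeceased; the 1/3 allotted to Grzegorz's branch passes to Grzegorz's issue by representation.
The 1/3 is divided into 3 equal shares of 1/9 among Nadia, Ireneusz, Jolanta.
Nadia is living and takes 1/9.
Ireneusz is living and takes 1/9.
Jolanta is living and takes 1/9.
Pelagia predeceased; the 1/3 allotted to Pelagia's branch passes to Pelagia's issue by representation.
The 1/3 is divided into 2 equal shares of 1/6 among Bogdan, Kazimierz.
Bogdan is living and takes 1/6.
Kazimierz is living and takes 1/6.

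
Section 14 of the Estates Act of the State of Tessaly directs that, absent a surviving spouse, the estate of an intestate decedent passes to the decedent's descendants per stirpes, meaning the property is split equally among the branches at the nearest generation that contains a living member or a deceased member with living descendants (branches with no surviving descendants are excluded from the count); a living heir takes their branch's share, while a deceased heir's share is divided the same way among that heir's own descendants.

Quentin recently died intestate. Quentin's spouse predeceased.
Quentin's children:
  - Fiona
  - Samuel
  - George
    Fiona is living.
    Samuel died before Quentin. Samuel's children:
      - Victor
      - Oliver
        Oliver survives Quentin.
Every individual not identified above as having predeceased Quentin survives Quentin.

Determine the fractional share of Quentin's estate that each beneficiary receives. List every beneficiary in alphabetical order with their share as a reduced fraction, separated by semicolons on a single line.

There is no surviving spouse, so the entire estate passes to Quentin's descendants per stirpes.
The estate is divided into 3 equal shares of 1/3 among Fiona, Samuel, George.
Fiona is living and takes 1/3.
Samuel predeceased; the 1/3 allotted to Samuel's branch passes to Samuel's issue by representation.
The 1/3 is divided into 2 equal shares of 1/6 among Victor, Oliver.
Victor is living and takes 1/6.
Oliver is living and takes 1/6.
George is living and takes 1/3.

Fiona 1/3; George 1/3; Oliver 1/6; Victor 1/6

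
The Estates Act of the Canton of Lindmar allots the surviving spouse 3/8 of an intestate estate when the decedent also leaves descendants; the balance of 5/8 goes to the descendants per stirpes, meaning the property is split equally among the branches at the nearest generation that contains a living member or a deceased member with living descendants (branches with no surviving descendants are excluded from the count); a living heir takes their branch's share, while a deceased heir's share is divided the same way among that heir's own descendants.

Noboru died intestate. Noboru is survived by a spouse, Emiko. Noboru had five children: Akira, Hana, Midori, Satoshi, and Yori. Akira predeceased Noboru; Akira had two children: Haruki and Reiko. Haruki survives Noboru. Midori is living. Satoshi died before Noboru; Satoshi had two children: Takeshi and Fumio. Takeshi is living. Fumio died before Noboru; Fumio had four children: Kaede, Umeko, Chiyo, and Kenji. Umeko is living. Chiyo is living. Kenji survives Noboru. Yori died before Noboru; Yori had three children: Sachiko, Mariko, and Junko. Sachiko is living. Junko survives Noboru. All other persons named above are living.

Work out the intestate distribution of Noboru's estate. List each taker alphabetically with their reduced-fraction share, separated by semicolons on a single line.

Chiyo 1/64; Emiko 3/8; Hana 1/8; Haruki 1/16; Junko 1/24; Kaede 1/64; Kenji 1/64; Mariko 1/24; Midori 1/8; Reiko 1/16; Sachiko 1/24; Takeshi 1/16; Umeko 1/64

Emiko, as surviving spouse, takes 3/8.
The remaining 5/8 passes to Noboru's descendants per stirpes.
The 5/8 is divided into 5 equal shares of 1/8 among Akira, Hana, Midori, Satoshi, Yori.
Akira predeceased; the 1/8 allotted to Akira's branch passes to Akira's issue by representation.
The 1/8 is divided into 2 equal shares of 1/16 among Haruki, Reiko.
Haruki is living and takes 1/16.
Reiko is living and takes 1/16.
Hana is living and takes 1/8.
Midori is living and takes 1/8.
Satoshi predeceased; the 1/8 allotted to Satoshi's branch passes to Satoshi's issue by representation.
The 1/8 is divided into 2 equal shares of 1/16 among Takeshi, Fumio.
Takeshi is living and takes 1/16.
Fumio predeceased; the 1/16 allotted to Fumio's branch passes to Fumio's issue by representation.
The 1/16 is divided into 4 equal shares of 1/64 among Kaede, Umeko, Chiyo, Kenji.
Kaede is living and takes 1/64.
Umeko is living and takes 1/64.
Chiyo is living and takes 1/64.
Kenji is living and takes 1/64.
Yori predeceased; the 1/8 allotted to Yori's branch passes to Yori's issue by representation.
The 1/8 is divided into 3 equal shares of 1/24 among Sachiko, Mariko, Junko.
Sachiko is living and takes 1/24.
Mariko is living and takes 1/24.
Junko is living and takes 1/24.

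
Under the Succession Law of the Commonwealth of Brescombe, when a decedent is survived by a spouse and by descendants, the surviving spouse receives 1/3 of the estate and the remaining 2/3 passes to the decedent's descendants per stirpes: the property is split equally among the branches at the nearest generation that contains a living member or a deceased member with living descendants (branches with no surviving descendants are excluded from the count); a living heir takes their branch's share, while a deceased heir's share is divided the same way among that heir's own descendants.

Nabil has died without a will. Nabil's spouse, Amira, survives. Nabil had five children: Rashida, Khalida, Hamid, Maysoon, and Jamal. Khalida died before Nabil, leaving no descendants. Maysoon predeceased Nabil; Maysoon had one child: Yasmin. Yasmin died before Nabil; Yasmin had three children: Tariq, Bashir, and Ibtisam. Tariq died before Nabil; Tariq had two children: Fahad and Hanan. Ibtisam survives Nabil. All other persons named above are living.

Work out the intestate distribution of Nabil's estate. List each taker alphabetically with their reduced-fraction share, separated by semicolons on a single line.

Amira 1/3; Bashir 1/18; Fahad 1/36; Hamid 1/6; Hanan 1/36; Ibtisam 1/18; Jamal 1/6; Rashida 1/6

Amira, as surviving spouse, takes 1/3.
The remaining 2/3 passes to Nabil's descendants per stirpes.
Khalida left no surviving issue, so that branch lapses and is disregarded.
The 2/3 is divided into 4 equal shares of 1/6 among Rashida, Hamid, Maysoon, Jamal.
Rashida is living and takes 1/6.
Hamid is living and takes 1/6.
Maysoon predeceased; the 1/6 allotted to Maysoon's branch passes to Maysoon's issue by representation.
Yasmin's line is the sole branch at this level, so the full 1/6 passes to Yasmin's issue by representation.
The 1/6 is divided into 3 equal shares of 1/18 among Tariq, Bashir, Ibtisam.
Tariq predeceased; the 1/18 allotted to Tariq's branch passes to Tariq's issue by representation.
The 1/18 is divided into 2 equal shares of 1/36 among Fahad, Hanan.
Fahad is living and takes 1/36.
Hanan is living and takes 1/36.
Bashir is living and takes 1/18.
Ibtisam is living and takes 1/18.
Jamal is living and takes 1/6.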